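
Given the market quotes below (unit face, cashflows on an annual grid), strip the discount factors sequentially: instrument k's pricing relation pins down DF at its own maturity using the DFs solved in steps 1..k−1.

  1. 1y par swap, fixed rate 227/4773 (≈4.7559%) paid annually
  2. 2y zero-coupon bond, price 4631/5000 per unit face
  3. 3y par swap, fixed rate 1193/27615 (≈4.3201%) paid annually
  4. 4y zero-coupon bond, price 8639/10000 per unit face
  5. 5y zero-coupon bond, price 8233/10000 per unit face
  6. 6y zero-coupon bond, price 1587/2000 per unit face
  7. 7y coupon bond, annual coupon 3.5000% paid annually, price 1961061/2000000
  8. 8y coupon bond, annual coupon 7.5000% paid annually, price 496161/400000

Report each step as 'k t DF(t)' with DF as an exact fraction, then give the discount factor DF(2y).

1 1 4773/5000
2 2 4631/5000
3 3 8807/10000
4 4 8639/10000
5 5 8233/10000
6 6 1587/2000
7 7 7701/10000
8 8 459/625
DF(2y) = 4631/5000 ≈ 0.926200

step 1 [1y] swap r/1=227/4773: DF=(1 − 227/4773·(0))/(1+227/4773) = 4773/5000 ≈ 0.954600
step 2 [2y] zero: DF = P = 4631/5000 ≈ 0.926200
step 3 [3y] swap r/1=1193/27615: DF=(1 − 1193/27615·(0.954600+0.926200))/(1+1193/27615) = 8807/10000 ≈ 0.880700
step 4 [4y] zero: DF = P = 8639/10000 ≈ 0.863900
step 5 [5y] zero: DF = P = 8233/10000 ≈ 0.823300
step 6 [6y] zero: DF = P = 1587/2000 ≈ 0.793500
step 7 [7y] bond c/1=7/200: DF=(1961061/2000000 − 7/200·(0.954600+0.926200+0.880700+0.863900+0.823300+0.793500))/(1+7/200) = 7701/10000 ≈ 0.770100
step 8 [8y] bond c/1=3/40: DF=(496161/400000 − 3/40·(0.954600+0.926200+0.880700+0.863900+0.823300+0.793500+0.770100))/(1+3/40) = 459/625 ≈ 0.734400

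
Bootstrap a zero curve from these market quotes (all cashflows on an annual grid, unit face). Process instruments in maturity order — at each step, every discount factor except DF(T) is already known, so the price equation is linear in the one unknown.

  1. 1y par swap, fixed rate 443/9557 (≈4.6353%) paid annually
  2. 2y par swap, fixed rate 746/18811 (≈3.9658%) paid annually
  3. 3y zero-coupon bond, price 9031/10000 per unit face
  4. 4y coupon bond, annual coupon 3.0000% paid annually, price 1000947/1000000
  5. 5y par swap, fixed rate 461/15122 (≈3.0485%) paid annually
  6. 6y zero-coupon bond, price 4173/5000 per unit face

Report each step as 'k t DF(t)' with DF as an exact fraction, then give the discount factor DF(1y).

step 1 [1y] swap r/1=443/9557: DF=(1 − 443/9557·(0))/(1+443/9557) = 9557/10000 ≈ 0.955700
step 2 [2y] swap r/1=746/18811: DF=(1 − 746/18811·(0.955700))/(1+746/18811) = 4627/5000 ≈ 0.925400
step 3 [3y] zero: DF = P = 9031/10000 ≈ 0.903100
step 4 [4y] bond c/1=3/100: DF=(1000947/1000000 − 3/100·(0.955700+0.925400+0.903100))/(1+3/100) = 8907/10000 ≈ 0.890700
step 5 [5y] swap r/1=461/15122: DF=(1 − 461/15122·(0.955700+0.925400+0.903100+0.890700))/(1+461/15122) = 8617/10000 ≈ 0.861700
step 6 [6y] zero: DF = P = 4173/5000 ≈ 0.834600

1 1 9557/10000
2 2 4627/5000
3 3 9031/10000
4 4 8907/10000
5 5 8617/10000
6 6 4173/5000
DF(1y) = 9557/10000 ≈ 0.955700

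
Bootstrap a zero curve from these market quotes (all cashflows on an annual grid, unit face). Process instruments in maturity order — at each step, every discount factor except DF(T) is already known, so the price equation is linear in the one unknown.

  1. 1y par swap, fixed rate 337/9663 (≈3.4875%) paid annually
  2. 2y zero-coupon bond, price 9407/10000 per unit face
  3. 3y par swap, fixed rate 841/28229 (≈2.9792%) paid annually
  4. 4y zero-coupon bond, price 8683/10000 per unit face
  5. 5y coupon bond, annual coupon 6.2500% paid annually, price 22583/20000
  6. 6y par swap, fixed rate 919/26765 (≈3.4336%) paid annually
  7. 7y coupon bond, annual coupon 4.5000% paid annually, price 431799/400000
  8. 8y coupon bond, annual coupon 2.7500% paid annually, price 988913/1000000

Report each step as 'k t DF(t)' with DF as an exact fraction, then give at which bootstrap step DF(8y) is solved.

step 1 [1y] swap r/1=337/9663: DF=(1 − 337/9663·(0))/(1+337/9663) = 9663/10000 ≈ 0.966300
step 2 [2y] zero: DF = P = 9407/10000 ≈ 0.940700
step 3 [3y] swap r/1=841/28229: DF=(1 − 841/28229·(0.966300+0.940700))/(1+841/28229) = 9159/10000 ≈ 0.915900
step 4 [4y] zero: DF = P = 8683/10000 ≈ 0.868300
step 5 [5y] bond c/1=1/16: DF=(22583/20000 − 1/16·(0.966300+0.940700+0.915900+0.868300))/(1+1/16) = 1057/1250 ≈ 0.845600
step 6 [6y] swap r/1=919/26765: DF=(1 − 919/26765·(0.966300+0.940700+0.915900+0.868300+0.845600))/(1+919/26765) = 4081/5000 ≈ 0.816200
step 7 [7y] bond c/1=9/200: DF=(431799/400000 − 9/200·(0.966300+0.940700+0.915900+0.868300+0.845600+0.816200))/(1+9/200) = 321/400 ≈ 0.802500
step 8 [8y] bond c/1=11/400: DF=(988913/1000000 − 11/400·(0.966300+0.940700+0.915900+0.868300+0.845600+0.816200+0.802500))/(1+11/400) = 7977/10000 ≈ 0.797700

1 1 9663/10000
2 2 9407/10000
3 3 9159/10000
4 4 8683/10000
5 5 1057/1250
6 6 4081/5000
7 7 321/400
8 8 7977/10000
DF(8y) is solved at step 8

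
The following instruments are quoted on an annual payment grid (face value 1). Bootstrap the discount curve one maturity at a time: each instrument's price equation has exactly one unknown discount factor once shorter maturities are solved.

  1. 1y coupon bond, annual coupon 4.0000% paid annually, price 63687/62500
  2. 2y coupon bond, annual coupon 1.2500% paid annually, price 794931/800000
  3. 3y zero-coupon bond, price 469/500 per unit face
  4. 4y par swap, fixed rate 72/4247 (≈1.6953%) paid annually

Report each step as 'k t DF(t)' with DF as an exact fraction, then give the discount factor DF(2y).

1 1 4899/5000
2 2 9693/10000
3 3 469/500
4 4 1169/1250
DF(2y) = 9693/10000 ≈ 0.969300

step 1 [1y] bond c/1=1/25: DF=(63687/62500 − 1/25·(0))/(1+1/25) = 4899/5000 ≈ 0.979800
step 2 [2y] bond c/1=1/80: DF=(794931/800000 − 1/80·(0.979800))/(1+1/80) = 9693/10000 ≈ 0.969300
step 3 [3y] zero: DF = P = 469/500 ≈ 0.938000
step 4 [4y] swap r/1=72/4247: DF=(1 − 72/4247·(0.979800+0.969300+0.938000))/(1+72/4247) = 1169/1250 ≈ 0.935200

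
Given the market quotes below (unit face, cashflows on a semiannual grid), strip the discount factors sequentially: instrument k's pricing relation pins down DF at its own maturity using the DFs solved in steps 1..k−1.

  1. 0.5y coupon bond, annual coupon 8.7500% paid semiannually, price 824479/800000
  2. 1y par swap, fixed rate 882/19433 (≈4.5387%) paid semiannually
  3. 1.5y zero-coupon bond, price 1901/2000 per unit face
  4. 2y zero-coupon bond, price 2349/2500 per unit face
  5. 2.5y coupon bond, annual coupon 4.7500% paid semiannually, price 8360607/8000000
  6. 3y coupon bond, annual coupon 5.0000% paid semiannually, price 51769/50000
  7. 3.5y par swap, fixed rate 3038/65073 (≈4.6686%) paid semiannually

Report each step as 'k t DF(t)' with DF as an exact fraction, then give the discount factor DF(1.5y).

1 1/2 4937/5000
2 1 9559/10000
3 3/2 1901/2000
4 2 2349/2500
5 5/2 9319/10000
6 3 8939/10000
7 7/2 8481/10000
DF(1.5y) = 1901/2000 ≈ 0.950500

step 1 [0.5y] bond c/2=7/160: DF=(824479/800000 − 7/160·(0))/(1+7/160) = 4937/5000 ≈ 0.987400
step 2 [1y] swap r/2=441/19433: DF=(1 − 441/19433·(0.987400))/(1+441/19433) = 9559/10000 ≈ 0.955900
step 3 [1.5y] zero: DF = P = 1901/2000 ≈ 0.950500
step 4 [2y] zero: DF = P = 2349/2500 ≈ 0.939600
step 5 [2.5y] bond c/2=19/800: DF=(8360607/8000000 − 19/800·(0.987400+0.955900+0.950500+0.939600))/(1+19/800) = 9319/10000 ≈ 0.931900
step 6 [3y] bond c/2=1/40: DF=(51769/50000 − 1/40·(0.987400+0.955900+0.950500+0.939600+0.931900))/(1+1/40) = 8939/10000 ≈ 0.893900
step 7 [3.5y] swap r/2=1519/65073: DF=(1 − 1519/65073·(0.987400+0.955900+0.950500+0.939600+0.931900+0.893900))/(1+1519/65073) = 8481/10000 ≈ 0.848100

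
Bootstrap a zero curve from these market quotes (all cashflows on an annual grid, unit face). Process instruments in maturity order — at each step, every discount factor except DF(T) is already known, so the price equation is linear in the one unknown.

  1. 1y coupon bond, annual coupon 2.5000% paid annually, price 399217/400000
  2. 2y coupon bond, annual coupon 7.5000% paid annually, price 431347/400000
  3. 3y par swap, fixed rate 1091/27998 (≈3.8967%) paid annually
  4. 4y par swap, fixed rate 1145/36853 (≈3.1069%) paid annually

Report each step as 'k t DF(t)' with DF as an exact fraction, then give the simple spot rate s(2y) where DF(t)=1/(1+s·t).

1 1 9737/10000
2 2 1169/1250
3 3 8909/10000
4 4 1771/2000
s(2y) = (1/(1169/1250) − 1)/(2) = 81/2338 ≈ 3.4645%

step 1 [1y] bond c/1=1/40: DF=(399217/400000 − 1/40·(0))/(1+1/40) = 9737/10000 ≈ 0.973700
step 2 [2y] bond c/1=3/40: DF=(431347/400000 − 3/40·(0.973700))/(1+3/40) = 1169/1250 ≈ 0.935200
step 3 [3y] swap r/1=1091/27998: DF=(1 − 1091/27998·(0.973700+0.935200))/(1+1091/27998) = 8909/10000 ≈ 0.890900
step 4 [4y] swap r/1=1145/36853: DF=(1 − 1145/36853·(0.973700+0.935200+0.890900))/(1+1145/36853) = 1771/2000 ≈ 0.885500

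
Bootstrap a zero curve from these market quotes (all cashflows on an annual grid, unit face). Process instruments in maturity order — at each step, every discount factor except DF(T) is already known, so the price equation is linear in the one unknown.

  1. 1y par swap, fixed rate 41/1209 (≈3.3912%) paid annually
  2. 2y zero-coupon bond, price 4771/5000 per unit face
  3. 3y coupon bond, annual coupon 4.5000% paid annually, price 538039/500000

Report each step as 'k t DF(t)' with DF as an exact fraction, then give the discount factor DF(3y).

1 1 1209/1250
2 2 4771/5000
3 3 947/1000
DF(3y) = 947/1000 ≈ 0.947000

step 1 [1y] swap r/1=41/1209: DF=(1 − 41/1209·(0))/(1+41/1209) = 1209/1250 ≈ 0.967200
step 2 [2y] zero: DF = P = 4771/5000 ≈ 0.954200
step 3 [3y] bond c/1=9/200: DF=(538039/500000 − 9/200·(0.967200+0.954200))/(1+9/200) = 947/1000 ≈ 0.947000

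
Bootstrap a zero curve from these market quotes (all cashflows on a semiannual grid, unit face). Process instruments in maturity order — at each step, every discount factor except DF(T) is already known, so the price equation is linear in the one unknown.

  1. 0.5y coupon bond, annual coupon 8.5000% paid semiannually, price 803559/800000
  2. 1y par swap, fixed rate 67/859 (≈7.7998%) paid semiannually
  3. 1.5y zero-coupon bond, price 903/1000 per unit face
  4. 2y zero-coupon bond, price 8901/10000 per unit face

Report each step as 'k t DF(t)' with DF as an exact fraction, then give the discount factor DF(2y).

step 1 [0.5y] bond c/2=17/400: DF=(803559/800000 − 17/400·(0))/(1+17/400) = 1927/2000 ≈ 0.963500
step 2 [1y] swap r/2=67/1718: DF=(1 − 67/1718·(0.963500))/(1+67/1718) = 9263/10000 ≈ 0.926300
step 3 [1.5y] zero: DF = P = 903/1000 ≈ 0.903000
step 4 [2y] zero: DF = P = 8901/10000 ≈ 0.890100

1 1/2 1927/2000
2 1 9263/10000
3 3/2 903/1000
4 2 8901/10000
DF(2y) = 8901/10000 ≈ 0.890100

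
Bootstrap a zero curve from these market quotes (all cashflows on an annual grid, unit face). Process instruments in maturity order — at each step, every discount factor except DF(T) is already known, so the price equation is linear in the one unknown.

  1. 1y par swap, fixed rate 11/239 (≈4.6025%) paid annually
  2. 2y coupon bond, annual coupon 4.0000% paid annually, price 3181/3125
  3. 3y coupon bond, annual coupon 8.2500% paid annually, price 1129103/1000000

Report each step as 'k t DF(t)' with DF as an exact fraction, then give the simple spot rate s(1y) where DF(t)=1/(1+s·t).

step 1 [1y] swap r/1=11/239: DF=(1 − 11/239·(0))/(1+11/239) = 239/250 ≈ 0.956000
step 2 [2y] bond c/1=1/25: DF=(3181/3125 − 1/25·(0.956000))/(1+1/25) = 471/500 ≈ 0.942000
step 3 [3y] bond c/1=33/400: DF=(1129103/1000000 − 33/400·(0.956000+0.942000))/(1+33/400) = 1123/1250 ≈ 0.898400

1 1 239/250
2 2 471/500
3 3 1123/1250
s(1y) = (1/(239/250) − 1)/(1) = 11/239 ≈ 4.6025%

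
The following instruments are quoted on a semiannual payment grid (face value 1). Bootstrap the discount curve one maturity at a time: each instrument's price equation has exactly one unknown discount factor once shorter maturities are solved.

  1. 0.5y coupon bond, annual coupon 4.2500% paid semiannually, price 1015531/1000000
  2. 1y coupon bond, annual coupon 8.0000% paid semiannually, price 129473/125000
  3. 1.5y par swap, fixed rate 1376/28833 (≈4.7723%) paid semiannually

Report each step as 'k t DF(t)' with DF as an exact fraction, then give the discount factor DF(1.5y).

1 1/2 1243/1250
2 1 9577/10000
3 3/2 582/625
DF(1.5y) = 582/625 ≈ 0.931200

step 1 [0.5y] bond c/2=17/800: DF=(1015531/1000000 − 17/800·(0))/(1+17/800) = 1243/1250 ≈ 0.994400
step 2 [1y] bond c/2=1/25: DF=(129473/125000 − 1/25·(0.994400))/(1+1/25) = 9577/10000 ≈ 0.957700
step 3 [1.5y] swap r/2=688/28833: DF=(1 − 688/28833·(0.994400+0.957700))/(1+688/28833) = 582/625 ≈ 0.931200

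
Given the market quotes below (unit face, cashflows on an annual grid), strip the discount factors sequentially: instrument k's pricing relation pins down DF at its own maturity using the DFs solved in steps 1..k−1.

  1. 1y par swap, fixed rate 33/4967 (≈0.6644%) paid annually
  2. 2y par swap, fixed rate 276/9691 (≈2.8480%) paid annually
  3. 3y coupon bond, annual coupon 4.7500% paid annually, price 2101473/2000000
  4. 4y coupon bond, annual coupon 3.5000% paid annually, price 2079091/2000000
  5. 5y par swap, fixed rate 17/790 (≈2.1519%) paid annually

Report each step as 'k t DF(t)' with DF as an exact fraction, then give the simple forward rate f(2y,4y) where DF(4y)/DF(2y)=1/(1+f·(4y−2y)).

step 1 [1y] swap r/1=33/4967: DF=(1 − 33/4967·(0))/(1+33/4967) = 4967/5000 ≈ 0.993400
step 2 [2y] swap r/1=276/9691: DF=(1 − 276/9691·(0.993400))/(1+276/9691) = 1181/1250 ≈ 0.944800
step 3 [3y] bond c/1=19/400: DF=(2101473/2000000 − 19/400·(0.993400+0.944800))/(1+19/400) = 572/625 ≈ 0.915200
step 4 [4y] bond c/1=7/200: DF=(2079091/2000000 − 7/200·(0.993400+0.944800+0.915200))/(1+7/200) = 9079/10000 ≈ 0.907900
step 5 [5y] swap r/1=17/790: DF=(1 − 17/790·(0.993400+0.944800+0.915200+0.907900))/(1+17/790) = 8997/10000 ≈ 0.899700

1 1 4967/5000
2 2 1181/1250
3 3 572/625
4 4 9079/10000
5 5 8997/10000
f(2y,4y) = ((1181/1250)/(9079/10000) − 1)/(2) = 369/18158 ≈ 2.0322%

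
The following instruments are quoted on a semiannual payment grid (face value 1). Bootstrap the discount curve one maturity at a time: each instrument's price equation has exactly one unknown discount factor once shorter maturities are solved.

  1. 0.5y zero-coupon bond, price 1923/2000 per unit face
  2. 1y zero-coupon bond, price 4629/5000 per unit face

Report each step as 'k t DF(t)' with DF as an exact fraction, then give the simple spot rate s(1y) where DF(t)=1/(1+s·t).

step 1 [0.5y] zero: DF = P = 1923/2000 ≈ 0.961500
step 2 [1y] zero: DF = P = 4629/5000 ≈ 0.925800

1 1/2 1923/2000
2 1 4629/5000
s(1y) = (1/(4629/5000) − 1)/(1) = 371/4629 ≈ 8.0147%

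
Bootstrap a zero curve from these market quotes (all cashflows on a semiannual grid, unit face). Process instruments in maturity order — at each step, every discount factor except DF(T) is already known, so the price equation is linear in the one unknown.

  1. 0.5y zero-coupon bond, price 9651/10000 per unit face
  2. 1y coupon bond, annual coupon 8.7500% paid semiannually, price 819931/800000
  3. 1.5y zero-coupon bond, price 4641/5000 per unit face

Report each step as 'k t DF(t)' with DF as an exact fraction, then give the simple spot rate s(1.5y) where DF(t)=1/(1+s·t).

1 1/2 9651/10000
2 1 1883/2000
3 3/2 4641/5000
s(1.5y) = (1/(4641/5000) − 1)/(3/2) = 718/13923 ≈ 5.1569%

step 1 [0.5y] zero: DF = P = 9651/10000 ≈ 0.965100
step 2 [1y] bond c/2=7/160: DF=(819931/800000 − 7/160·(0.965100))/(1+7/160) = 1883/2000 ≈ 0.941500
step 3 [1.5y] zero: DF = P = 4641/5000 ≈ 0.928200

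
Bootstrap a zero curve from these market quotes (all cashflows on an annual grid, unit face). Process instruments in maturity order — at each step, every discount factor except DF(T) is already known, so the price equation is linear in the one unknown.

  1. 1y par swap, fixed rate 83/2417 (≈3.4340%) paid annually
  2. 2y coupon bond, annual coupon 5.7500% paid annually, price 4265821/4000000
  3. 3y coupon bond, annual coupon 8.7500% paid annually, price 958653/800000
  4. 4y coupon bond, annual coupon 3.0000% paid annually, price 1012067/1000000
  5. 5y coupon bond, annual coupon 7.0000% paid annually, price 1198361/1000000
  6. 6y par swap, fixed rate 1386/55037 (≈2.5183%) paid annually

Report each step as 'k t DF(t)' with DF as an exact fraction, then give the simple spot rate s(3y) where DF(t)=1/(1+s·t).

1 1 2417/2500
2 2 9559/10000
3 3 592/625
4 4 899/1000
5 5 4367/5000
6 6 4307/5000
s(3y) = (1/(592/625) − 1)/(3) = 11/592 ≈ 1.8581%

step 1 [1y] swap r/1=83/2417: DF=(1 − 83/2417·(0))/(1+83/2417) = 2417/2500 ≈ 0.966800
step 2 [2y] bond c/1=23/400: DF=(4265821/4000000 − 23/400·(0.966800))/(1+23/400) = 9559/10000 ≈ 0.955900
step 3 [3y] bond c/1=7/80: DF=(958653/800000 − 7/80·(0.966800+0.955900))/(1+7/80) = 592/625 ≈ 0.947200
step 4 [4y] bond c/1=3/100: DF=(1012067/1000000 − 3/100·(0.966800+0.955900+0.947200))/(1+3/100) = 899/1000 ≈ 0.899000
step 5 [5y] bond c/1=7/100: DF=(1198361/1000000 − 7/100·(0.966800+0.955900+0.947200+0.899000))/(1+7/100) = 4367/5000 ≈ 0.873400
step 6 [6y] swap r/1=1386/55037: DF=(1 − 1386/55037·(0.966800+0.955900+0.947200+0.899000+0.873400))/(1+1386/55037) = 4307/5000 ≈ 0.861400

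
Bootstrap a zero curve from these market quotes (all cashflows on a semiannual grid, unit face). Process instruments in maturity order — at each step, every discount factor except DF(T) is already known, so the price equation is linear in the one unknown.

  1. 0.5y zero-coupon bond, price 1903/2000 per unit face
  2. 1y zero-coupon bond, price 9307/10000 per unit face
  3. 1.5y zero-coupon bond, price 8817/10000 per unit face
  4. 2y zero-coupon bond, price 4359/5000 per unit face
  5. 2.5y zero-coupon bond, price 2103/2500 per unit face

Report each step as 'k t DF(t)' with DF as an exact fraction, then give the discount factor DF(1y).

1 1/2 1903/2000
2 1 9307/10000
3 3/2 8817/10000
4 2 4359/5000
5 5/2 2103/2500
DF(1y) = 9307/10000 ≈ 0.930700

step 1 [0.5y] zero: DF = P = 1903/2000 ≈ 0.951500
step 2 [1y] zero: DF = P = 9307/10000 ≈ 0.930700
step 3 [1.5y] zero: DF = P = 8817/10000 ≈ 0.881700
step 4 [2y] zero: DF = P = 4359/5000 ≈ 0.871800
step 5 [2.5y] zero: DF = P = 2103/2500 ≈ 0.841200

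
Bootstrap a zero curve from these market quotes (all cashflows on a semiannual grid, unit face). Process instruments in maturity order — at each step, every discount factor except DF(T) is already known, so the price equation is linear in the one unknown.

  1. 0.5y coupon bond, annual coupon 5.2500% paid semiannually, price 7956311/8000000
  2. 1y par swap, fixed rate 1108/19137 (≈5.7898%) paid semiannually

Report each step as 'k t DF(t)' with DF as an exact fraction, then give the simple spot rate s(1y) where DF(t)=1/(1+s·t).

step 1 [0.5y] bond c/2=21/800: DF=(7956311/8000000 − 21/800·(0))/(1+21/800) = 9691/10000 ≈ 0.969100
step 2 [1y] swap r/2=554/19137: DF=(1 − 554/19137·(0.969100))/(1+554/19137) = 4723/5000 ≈ 0.944600

1 1/2 9691/10000
2 1 4723/5000
s(1y) = (1/(4723/5000) − 1)/(1) = 277/4723 ≈ 5.8649%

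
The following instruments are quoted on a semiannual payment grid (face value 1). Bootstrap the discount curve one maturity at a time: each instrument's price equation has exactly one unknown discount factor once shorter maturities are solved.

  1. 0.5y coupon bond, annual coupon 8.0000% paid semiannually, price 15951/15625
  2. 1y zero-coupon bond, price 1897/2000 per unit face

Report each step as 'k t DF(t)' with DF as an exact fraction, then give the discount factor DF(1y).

step 1 [0.5y] bond c/2=1/25: DF=(15951/15625 − 1/25·(0))/(1+1/25) = 1227/1250 ≈ 0.981600
step 2 [1y] zero: DF = P = 1897/2000 ≈ 0.948500

1 1/2 1227/1250
2 1 1897/2000
DF(1y) = 1897/2000 ≈ 0.948500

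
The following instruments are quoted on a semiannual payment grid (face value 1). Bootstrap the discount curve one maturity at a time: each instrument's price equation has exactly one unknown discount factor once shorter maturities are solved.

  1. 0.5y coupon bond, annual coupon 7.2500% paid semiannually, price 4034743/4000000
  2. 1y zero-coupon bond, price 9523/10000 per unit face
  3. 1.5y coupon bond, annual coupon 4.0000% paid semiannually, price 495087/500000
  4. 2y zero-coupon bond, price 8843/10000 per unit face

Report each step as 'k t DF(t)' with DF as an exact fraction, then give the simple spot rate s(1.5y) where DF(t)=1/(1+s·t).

step 1 [0.5y] bond c/2=29/800: DF=(4034743/4000000 − 29/800·(0))/(1+29/800) = 4867/5000 ≈ 0.973400
step 2 [1y] zero: DF = P = 9523/10000 ≈ 0.952300
step 3 [1.5y] bond c/2=1/50: DF=(495087/500000 − 1/50·(0.973400+0.952300))/(1+1/50) = 933/1000 ≈ 0.933000
step 4 [2y] zero: DF = P = 8843/10000 ≈ 0.884300

1 1/2 4867/5000
2 1 9523/10000
3 3/2 933/1000
4 2 8843/10000
s(1.5y) = (1/(933/1000) − 1)/(3/2) = 134/2799 ≈ 4.7874%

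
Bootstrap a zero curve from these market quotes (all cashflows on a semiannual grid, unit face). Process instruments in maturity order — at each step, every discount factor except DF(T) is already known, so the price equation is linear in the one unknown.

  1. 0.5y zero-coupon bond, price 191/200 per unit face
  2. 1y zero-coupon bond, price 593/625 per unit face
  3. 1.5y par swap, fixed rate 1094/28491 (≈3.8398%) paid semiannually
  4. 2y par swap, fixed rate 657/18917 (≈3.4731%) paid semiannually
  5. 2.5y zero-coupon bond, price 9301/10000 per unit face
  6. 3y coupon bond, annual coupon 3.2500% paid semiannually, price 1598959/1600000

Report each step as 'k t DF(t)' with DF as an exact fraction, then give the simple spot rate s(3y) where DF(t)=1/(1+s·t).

step 1 [0.5y] zero: DF = P = 191/200 ≈ 0.955000
step 2 [1y] zero: DF = P = 593/625 ≈ 0.948800
step 3 [1.5y] swap r/2=547/28491: DF=(1 − 547/28491·(0.955000+0.948800))/(1+547/28491) = 9453/10000 ≈ 0.945300
step 4 [2y] swap r/2=657/37834: DF=(1 − 657/37834·(0.955000+0.948800+0.945300))/(1+657/37834) = 9343/10000 ≈ 0.934300
step 5 [2.5y] zero: DF = P = 9301/10000 ≈ 0.930100
step 6 [3y] bond c/2=13/800: DF=(1598959/1600000 − 13/800·(0.955000+0.948800+0.945300+0.934300+0.930100))/(1+13/800) = 227/250 ≈ 0.908000

1 1/2 191/200
2 1 593/625
3 3/2 9453/10000
4 2 9343/10000
5 5/2 9301/10000
6 3 227/250
s(3y) = (1/(227/250) − 1)/(3) = 23/681 ≈ 3.3774%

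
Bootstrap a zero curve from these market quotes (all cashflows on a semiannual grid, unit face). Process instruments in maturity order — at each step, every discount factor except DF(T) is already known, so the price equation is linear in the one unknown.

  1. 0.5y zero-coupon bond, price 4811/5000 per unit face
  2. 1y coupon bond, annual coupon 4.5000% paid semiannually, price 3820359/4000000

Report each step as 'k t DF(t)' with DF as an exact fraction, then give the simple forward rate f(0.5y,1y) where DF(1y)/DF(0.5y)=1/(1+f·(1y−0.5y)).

step 1 [0.5y] zero: DF = P = 4811/5000 ≈ 0.962200
step 2 [1y] bond c/2=9/400: DF=(3820359/4000000 − 9/400·(0.962200))/(1+9/400) = 9129/10000 ≈ 0.912900

1 1/2 4811/5000
2 1 9129/10000
f(0.5y,1y) = ((4811/5000)/(9129/10000) − 1)/(1/2) = 58/537 ≈ 10.8007%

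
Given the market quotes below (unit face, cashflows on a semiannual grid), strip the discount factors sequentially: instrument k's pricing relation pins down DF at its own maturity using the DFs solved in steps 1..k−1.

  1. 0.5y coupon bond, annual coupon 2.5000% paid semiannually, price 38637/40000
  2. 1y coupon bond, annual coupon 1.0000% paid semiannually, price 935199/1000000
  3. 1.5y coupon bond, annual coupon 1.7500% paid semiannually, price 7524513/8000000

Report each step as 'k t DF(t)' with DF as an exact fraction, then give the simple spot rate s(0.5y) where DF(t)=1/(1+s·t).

step 1 [0.5y] bond c/2=1/80: DF=(38637/40000 − 1/80·(0))/(1+1/80) = 477/500 ≈ 0.954000
step 2 [1y] bond c/2=1/200: DF=(935199/1000000 − 1/200·(0.954000))/(1+1/200) = 4629/5000 ≈ 0.925800
step 3 [1.5y] bond c/2=7/800: DF=(7524513/8000000 − 7/800·(0.954000+0.925800))/(1+7/800) = 9161/10000 ≈ 0.916100

1 1/2 477/500
2 1 4629/5000
3 3/2 9161/10000
s(0.5y) = (1/(477/500) − 1)/(1/2) = 46/477 ≈ 9.6436%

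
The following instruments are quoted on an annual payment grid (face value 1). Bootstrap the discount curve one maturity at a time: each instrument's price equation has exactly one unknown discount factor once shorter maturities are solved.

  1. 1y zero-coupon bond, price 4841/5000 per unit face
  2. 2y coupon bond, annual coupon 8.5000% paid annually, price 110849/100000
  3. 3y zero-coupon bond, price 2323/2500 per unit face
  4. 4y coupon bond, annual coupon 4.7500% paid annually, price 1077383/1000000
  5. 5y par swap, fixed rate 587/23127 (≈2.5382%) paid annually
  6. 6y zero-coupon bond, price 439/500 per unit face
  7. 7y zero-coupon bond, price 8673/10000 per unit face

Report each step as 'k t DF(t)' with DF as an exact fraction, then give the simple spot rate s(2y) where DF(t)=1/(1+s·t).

1 1 4841/5000
2 2 4729/5000
3 3 2323/2500
4 4 2249/2500
5 5 4413/5000
6 6 439/500
7 7 8673/10000
s(2y) = (1/(4729/5000) − 1)/(2) = 271/9458 ≈ 2.8653%

step 1 [1y] zero: DF = P = 4841/5000 ≈ 0.968200
step 2 [2y] bond c/1=17/200: DF=(110849/100000 − 17/200·(0.968200))/(1+17/200) = 4729/5000 ≈ 0.945800
step 3 [3y] zero: DF = P = 2323/2500 ≈ 0.929200
step 4 [4y] bond c/1=19/400: DF=(1077383/1000000 − 19/400·(0.968200+0.945800+0.929200))/(1+19/400) = 2249/2500 ≈ 0.899600
step 5 [5y] swap r/1=587/23127: DF=(1 − 587/23127·(0.968200+0.945800+0.929200+0.899600))/(1+587/23127) = 4413/5000 ≈ 0.882600
step 6 [6y] zero: DF = P = 439/500 ≈ 0.878000
step 7 [7y] zero: DF = P = 8673/10000 ≈ 0.867300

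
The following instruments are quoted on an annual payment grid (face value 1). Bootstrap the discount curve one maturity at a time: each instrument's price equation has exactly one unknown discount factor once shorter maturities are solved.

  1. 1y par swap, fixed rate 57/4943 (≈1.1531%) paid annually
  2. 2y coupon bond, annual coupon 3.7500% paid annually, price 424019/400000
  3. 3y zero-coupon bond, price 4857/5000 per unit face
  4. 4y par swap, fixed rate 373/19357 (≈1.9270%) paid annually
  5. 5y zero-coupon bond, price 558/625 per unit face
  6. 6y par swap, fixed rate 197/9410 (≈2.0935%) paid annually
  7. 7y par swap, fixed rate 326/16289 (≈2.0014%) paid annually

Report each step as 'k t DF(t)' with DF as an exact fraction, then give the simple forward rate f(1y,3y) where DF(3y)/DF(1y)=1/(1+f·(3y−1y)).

1 1 4943/5000
2 2 493/500
3 3 4857/5000
4 4 4627/5000
5 5 558/625
6 6 4409/5000
7 7 1087/1250
f(1y,3y) = ((4943/5000)/(4857/5000) − 1)/(2) = 43/4857 ≈ 0.8853%

step 1 [1y] swap r/1=57/4943: DF=(1 − 57/4943·(0))/(1+57/4943) = 4943/5000 ≈ 0.988600
step 2 [2y] bond c/1=3/80: DF=(424019/400000 − 3/80·(0.988600))/(1+3/80) = 493/500 ≈ 0.986000
step 3 [3y] zero: DF = P = 4857/5000 ≈ 0.971400
step 4 [4y] swap r/1=373/19357: DF=(1 − 373/19357·(0.988600+0.986000+0.971400))/(1+373/19357) = 4627/5000 ≈ 0.925400
step 5 [5y] zero: DF = P = 558/625 ≈ 0.892800
step 6 [6y] swap r/1=197/9410: DF=(1 − 197/9410·(0.988600+0.986000+0.971400+0.925400+0.892800))/(1+197/9410) = 4409/5000 ≈ 0.881800
step 7 [7y] swap r/1=326/16289: DF=(1 − 326/16289·(0.988600+0.986000+0.971400+0.925400+0.892800+0.881800))/(1+326/16289) = 1087/1250 ≈ 0.869600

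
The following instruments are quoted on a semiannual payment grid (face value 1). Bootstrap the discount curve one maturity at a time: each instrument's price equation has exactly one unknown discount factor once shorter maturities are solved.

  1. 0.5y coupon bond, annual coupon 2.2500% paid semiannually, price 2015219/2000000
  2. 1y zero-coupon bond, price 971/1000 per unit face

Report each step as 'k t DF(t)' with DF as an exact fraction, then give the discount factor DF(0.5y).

step 1 [0.5y] bond c/2=9/800: DF=(2015219/2000000 − 9/800·(0))/(1+9/800) = 2491/2500 ≈ 0.996400
step 2 [1y] zero: DF = P = 971/1000 ≈ 0.971000

1 1/2 2491/2500
2 1 971/1000
DF(0.5y) = 2491/2500 ≈ 0.996400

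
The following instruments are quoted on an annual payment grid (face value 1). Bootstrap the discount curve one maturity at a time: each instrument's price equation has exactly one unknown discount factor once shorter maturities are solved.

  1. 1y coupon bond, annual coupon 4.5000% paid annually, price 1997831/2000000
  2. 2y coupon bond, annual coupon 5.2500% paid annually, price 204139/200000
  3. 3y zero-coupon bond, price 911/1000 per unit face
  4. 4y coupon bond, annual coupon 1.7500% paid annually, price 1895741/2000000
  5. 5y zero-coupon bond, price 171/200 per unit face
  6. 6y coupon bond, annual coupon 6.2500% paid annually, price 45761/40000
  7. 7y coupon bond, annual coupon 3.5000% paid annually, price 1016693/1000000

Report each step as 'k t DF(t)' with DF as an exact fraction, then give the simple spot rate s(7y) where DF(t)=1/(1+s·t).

1 1 9559/10000
2 2 9221/10000
3 3 911/1000
4 4 2209/2500
5 5 171/200
6 6 1013/1250
7 7 4009/5000
s(7y) = (1/(4009/5000) − 1)/(7) = 991/28063 ≈ 3.5313%

step 1 [1y] bond c/1=9/200: DF=(1997831/2000000 − 9/200·(0))/(1+9/200) = 9559/10000 ≈ 0.955900
step 2 [2y] bond c/1=21/400: DF=(204139/200000 − 21/400·(0.955900))/(1+21/400) = 9221/10000 ≈ 0.922100
step 3 [3y] zero: DF = P = 911/1000 ≈ 0.911000
step 4 [4y] bond c/1=7/400: DF=(1895741/2000000 − 7/400·(0.955900+0.922100+0.911000))/(1+7/400) = 2209/2500 ≈ 0.883600
step 5 [5y] zero: DF = P = 171/200 ≈ 0.855000
step 6 [6y] bond c/1=1/16: DF=(45761/40000 − 1/16·(0.955900+0.922100+0.911000+0.883600+0.855000))/(1+1/16) = 1013/1250 ≈ 0.810400
step 7 [7y] bond c/1=7/200: DF=(1016693/1000000 − 7/200·(0.955900+0.922100+0.911000+0.883600+0.855000+0.810400))/(1+7/200) = 4009/5000 ≈ 0.801800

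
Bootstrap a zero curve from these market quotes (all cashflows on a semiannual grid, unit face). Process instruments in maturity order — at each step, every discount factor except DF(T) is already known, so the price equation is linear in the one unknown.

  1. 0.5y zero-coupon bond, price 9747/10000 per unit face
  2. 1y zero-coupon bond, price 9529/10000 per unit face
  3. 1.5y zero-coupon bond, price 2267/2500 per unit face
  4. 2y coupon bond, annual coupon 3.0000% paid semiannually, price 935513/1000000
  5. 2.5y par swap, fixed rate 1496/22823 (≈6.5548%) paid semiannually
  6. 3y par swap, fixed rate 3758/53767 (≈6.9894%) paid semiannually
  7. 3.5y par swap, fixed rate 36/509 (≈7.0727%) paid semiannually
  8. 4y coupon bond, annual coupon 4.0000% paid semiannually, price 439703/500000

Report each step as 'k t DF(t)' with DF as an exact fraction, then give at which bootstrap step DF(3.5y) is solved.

step 1 [0.5y] zero: DF = P = 9747/10000 ≈ 0.974700
step 2 [1y] zero: DF = P = 9529/10000 ≈ 0.952900
step 3 [1.5y] zero: DF = P = 2267/2500 ≈ 0.906800
step 4 [2y] bond c/2=3/200: DF=(935513/1000000 − 3/200·(0.974700+0.952900+0.906800))/(1+3/200) = 4399/5000 ≈ 0.879800
step 5 [2.5y] swap r/2=748/22823: DF=(1 − 748/22823·(0.974700+0.952900+0.906800+0.879800))/(1+748/22823) = 1063/1250 ≈ 0.850400
step 6 [3y] swap r/2=1879/53767: DF=(1 − 1879/53767·(0.974700+0.952900+0.906800+0.879800+0.850400))/(1+1879/53767) = 8121/10000 ≈ 0.812100
step 7 [3.5y] swap r/2=18/509: DF=(1 − 18/509·(0.974700+0.952900+0.906800+0.879800+0.850400+0.812100))/(1+18/509) = 3911/5000 ≈ 0.782200
step 8 [4y] bond c/2=1/50: DF=(439703/500000 − 1/50·(0.974700+0.952900+0.906800+0.879800+0.850400+0.812100+0.782200))/(1+1/50) = 3707/5000 ≈ 0.741400

1 1/2 9747/10000
2 1 9529/10000
3 3/2 2267/2500
4 2 4399/5000
5 5/2 1063/1250
6 3 8121/10000
7 7/2 3911/5000
8 4 3707/5000
DF(3.5y) is solved at step 7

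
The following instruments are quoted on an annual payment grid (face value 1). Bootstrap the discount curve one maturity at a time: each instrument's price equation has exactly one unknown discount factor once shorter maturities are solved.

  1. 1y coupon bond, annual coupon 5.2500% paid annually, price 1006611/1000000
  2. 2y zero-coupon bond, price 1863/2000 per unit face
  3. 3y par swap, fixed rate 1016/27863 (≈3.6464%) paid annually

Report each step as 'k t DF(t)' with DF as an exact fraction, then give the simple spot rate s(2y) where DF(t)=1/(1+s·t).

1 1 2391/2500
2 2 1863/2000
3 3 1123/1250
s(2y) = (1/(1863/2000) − 1)/(2) = 137/3726 ≈ 3.6769%

step 1 [1y] bond c/1=21/400: DF=(1006611/1000000 − 21/400·(0))/(1+21/400) = 2391/2500 ≈ 0.956400
step 2 [2y] zero: DF = P = 1863/2000 ≈ 0.931500
step 3 [3y] swap r/1=1016/27863: DF=(1 − 1016/27863·(0.956400+0.931500))/(1+1016/27863) = 1123/1250 ≈ 0.898400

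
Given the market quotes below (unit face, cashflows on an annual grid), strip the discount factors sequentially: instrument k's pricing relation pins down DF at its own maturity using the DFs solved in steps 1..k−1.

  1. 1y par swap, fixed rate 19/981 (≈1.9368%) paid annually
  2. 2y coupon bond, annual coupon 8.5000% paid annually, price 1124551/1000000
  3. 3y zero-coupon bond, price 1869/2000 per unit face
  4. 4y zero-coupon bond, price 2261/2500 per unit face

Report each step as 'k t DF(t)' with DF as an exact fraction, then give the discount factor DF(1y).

1 1 981/1000
2 2 2399/2500
3 3 1869/2000
4 4 2261/2500
DF(1y) = 981/1000 ≈ 0.981000

step 1 [1y] swap r/1=19/981: DF=(1 − 19/981·(0))/(1+19/981) = 981/1000 ≈ 0.981000
step 2 [2y] bond c/1=17/200: DF=(1124551/1000000 − 17/200·(0.981000))/(1+17/200) = 2399/2500 ≈ 0.959600
step 3 [3y] zero: DF = P = 1869/2000 ≈ 0.934500
step 4 [4y] zero: DF = P = 2261/2500 ≈ 0.904400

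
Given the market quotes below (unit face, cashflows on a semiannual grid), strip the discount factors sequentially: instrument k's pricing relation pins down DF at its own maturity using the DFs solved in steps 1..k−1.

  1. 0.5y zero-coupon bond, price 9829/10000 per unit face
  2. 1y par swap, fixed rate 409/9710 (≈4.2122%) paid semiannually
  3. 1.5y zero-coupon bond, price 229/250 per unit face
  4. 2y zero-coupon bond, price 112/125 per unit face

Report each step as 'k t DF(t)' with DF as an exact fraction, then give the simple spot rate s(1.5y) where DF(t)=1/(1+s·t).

1 1/2 9829/10000
2 1 9591/10000
3 3/2 229/250
4 2 112/125
s(1.5y) = (1/(229/250) − 1)/(3/2) = 14/229 ≈ 6.1135%

step 1 [0.5y] zero: DF = P = 9829/10000 ≈ 0.982900
step 2 [1y] swap r/2=409/19420: DF=(1 − 409/19420·(0.982900))/(1+409/19420) = 9591/10000 ≈ 0.959100
step 3 [1.5y] zero: DF = P = 229/250 ≈ 0.916000
step 4 [2y] zero: DF = P = 112/125 ≈ 0.896000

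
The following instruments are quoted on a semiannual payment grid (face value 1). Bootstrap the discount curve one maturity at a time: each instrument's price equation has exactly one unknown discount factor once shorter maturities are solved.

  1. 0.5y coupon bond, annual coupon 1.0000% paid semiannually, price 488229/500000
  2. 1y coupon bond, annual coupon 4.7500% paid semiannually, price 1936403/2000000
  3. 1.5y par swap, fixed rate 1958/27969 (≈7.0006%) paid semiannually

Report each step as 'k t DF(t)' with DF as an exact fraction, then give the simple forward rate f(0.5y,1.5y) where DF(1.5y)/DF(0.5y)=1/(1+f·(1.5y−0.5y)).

step 1 [0.5y] bond c/2=1/200: DF=(488229/500000 − 1/200·(0))/(1+1/200) = 2429/2500 ≈ 0.971600
step 2 [1y] bond c/2=19/800: DF=(1936403/2000000 − 19/800·(0.971600))/(1+19/800) = 577/625 ≈ 0.923200
step 3 [1.5y] swap r/2=979/27969: DF=(1 − 979/27969·(0.971600+0.923200))/(1+979/27969) = 9021/10000 ≈ 0.902100

1 1/2 2429/2500
2 1 577/625
3 3/2 9021/10000
f(0.5y,1.5y) = ((2429/2500)/(9021/10000) − 1)/(1) = 695/9021 ≈ 7.7042%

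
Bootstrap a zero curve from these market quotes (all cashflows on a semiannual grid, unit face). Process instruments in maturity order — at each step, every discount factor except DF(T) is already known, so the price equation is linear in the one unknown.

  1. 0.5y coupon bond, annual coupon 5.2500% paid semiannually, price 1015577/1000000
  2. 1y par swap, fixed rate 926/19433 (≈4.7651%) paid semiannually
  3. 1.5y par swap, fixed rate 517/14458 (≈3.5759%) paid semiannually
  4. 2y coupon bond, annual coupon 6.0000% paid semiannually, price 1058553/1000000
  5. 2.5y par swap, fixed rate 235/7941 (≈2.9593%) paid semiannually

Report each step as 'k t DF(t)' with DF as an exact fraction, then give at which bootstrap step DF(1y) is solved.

step 1 [0.5y] bond c/2=21/800: DF=(1015577/1000000 − 21/800·(0))/(1+21/800) = 1237/1250 ≈ 0.989600
step 2 [1y] swap r/2=463/19433: DF=(1 − 463/19433·(0.989600))/(1+463/19433) = 9537/10000 ≈ 0.953700
step 3 [1.5y] swap r/2=517/28916: DF=(1 − 517/28916·(0.989600+0.953700))/(1+517/28916) = 9483/10000 ≈ 0.948300
step 4 [2y] bond c/2=3/100: DF=(1058553/1000000 − 3/100·(0.989600+0.953700+0.948300))/(1+3/100) = 1887/2000 ≈ 0.943500
step 5 [2.5y] swap r/2=235/15882: DF=(1 − 235/15882·(0.989600+0.953700+0.948300+0.943500))/(1+235/15882) = 1859/2000 ≈ 0.929500

1 1/2 1237/1250
2 1 9537/10000
3 3/2 9483/10000
4 2 1887/2000
5 5/2 1859/2000
DF(1y) is solved at step 2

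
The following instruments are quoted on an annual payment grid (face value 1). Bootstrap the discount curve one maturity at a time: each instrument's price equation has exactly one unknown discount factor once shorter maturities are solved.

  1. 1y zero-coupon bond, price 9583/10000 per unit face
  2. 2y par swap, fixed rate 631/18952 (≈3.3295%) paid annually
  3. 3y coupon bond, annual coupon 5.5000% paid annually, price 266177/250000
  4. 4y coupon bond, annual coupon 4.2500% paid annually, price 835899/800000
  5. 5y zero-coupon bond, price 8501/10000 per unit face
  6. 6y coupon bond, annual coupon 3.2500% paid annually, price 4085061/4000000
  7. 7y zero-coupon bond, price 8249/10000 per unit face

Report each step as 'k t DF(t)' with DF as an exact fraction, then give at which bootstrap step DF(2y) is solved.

1 1 9583/10000
2 2 9369/10000
3 3 569/625
4 4 8879/10000
5 5 8501/10000
6 6 8461/10000
7 7 8249/10000
DF(2y) is solved at step 2

step 1 [1y] zero: DF = P = 9583/10000 ≈ 0.958300
step 2 [2y] swap r/1=631/18952: DF=(1 − 631/18952·(0.958300))/(1+631/18952) = 9369/10000 ≈ 0.936900
step 3 [3y] bond c/1=11/200: DF=(266177/250000 − 11/200·(0.958300+0.936900))/(1+11/200) = 569/625 ≈ 0.910400
step 4 [4y] bond c/1=17/400: DF=(835899/800000 − 17/400·(0.958300+0.936900+0.910400))/(1+17/400) = 8879/10000 ≈ 0.887900
step 5 [5y] zero: DF = P = 8501/10000 ≈ 0.850100
step 6 [6y] bond c/1=13/400: DF=(4085061/4000000 − 13/400·(0.958300+0.936900+0.910400+0.887900+0.850100))/(1+13/400) = 8461/10000 ≈ 0.846100
step 7 [7y] zero: DF = P = 8249/10000 ≈ 0.824900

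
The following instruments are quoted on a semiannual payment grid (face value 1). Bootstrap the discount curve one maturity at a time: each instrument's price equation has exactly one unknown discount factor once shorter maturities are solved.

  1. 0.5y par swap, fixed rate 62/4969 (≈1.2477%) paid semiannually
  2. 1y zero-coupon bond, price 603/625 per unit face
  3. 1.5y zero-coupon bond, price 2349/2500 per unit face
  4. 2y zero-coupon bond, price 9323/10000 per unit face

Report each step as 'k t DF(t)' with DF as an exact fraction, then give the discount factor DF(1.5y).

step 1 [0.5y] swap r/2=31/4969: DF=(1 − 31/4969·(0))/(1+31/4969) = 4969/5000 ≈ 0.993800
step 2 [1y] zero: DF = P = 603/625 ≈ 0.964800
step 3 [1.5y] zero: DF = P = 2349/2500 ≈ 0.939600
step 4 [2y] zero: DF = P = 9323/10000 ≈ 0.932300

1 1/2 4969/5000
2 1 603/625
3 3/2 2349/2500
4 2 9323/10000
DF(1.5y) = 2349/2500 ≈ 0.939600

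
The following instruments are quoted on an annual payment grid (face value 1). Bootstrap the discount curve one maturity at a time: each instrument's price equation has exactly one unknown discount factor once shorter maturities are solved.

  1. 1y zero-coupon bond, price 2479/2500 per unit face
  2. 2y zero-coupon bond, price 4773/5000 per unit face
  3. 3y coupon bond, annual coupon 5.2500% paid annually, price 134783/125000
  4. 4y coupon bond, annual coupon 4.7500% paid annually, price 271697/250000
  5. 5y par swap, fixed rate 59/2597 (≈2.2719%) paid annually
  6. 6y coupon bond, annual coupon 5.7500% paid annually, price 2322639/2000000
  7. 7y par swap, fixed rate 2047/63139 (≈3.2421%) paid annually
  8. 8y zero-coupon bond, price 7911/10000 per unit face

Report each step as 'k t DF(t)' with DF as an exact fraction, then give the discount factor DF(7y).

1 1 2479/2500
2 2 4773/5000
3 3 4637/5000
4 4 567/625
5 5 4469/5000
6 6 211/250
7 7 7953/10000
8 8 7911/10000
DF(7y) = 7953/10000 ≈ 0.795300

step 1 [1y] zero: DF = P = 2479/2500 ≈ 0.991600
step 2 [2y] zero: DF = P = 4773/5000 ≈ 0.954600
step 3 [3y] bond c/1=21/400: DF=(134783/125000 − 21/400·(0.991600+0.954600))/(1+21/400) = 4637/5000 ≈ 0.927400
step 4 [4y] bond c/1=19/400: DF=(271697/250000 − 19/400·(0.991600+0.954600+0.927400))/(1+19/400) = 567/625 ≈ 0.907200
step 5 [5y] swap r/1=59/2597: DF=(1 − 59/2597·(0.991600+0.954600+0.927400+0.907200))/(1+59/2597) = 4469/5000 ≈ 0.893800
step 6 [6y] bond c/1=23/400: DF=(2322639/2000000 − 23/400·(0.991600+0.954600+0.927400+0.907200+0.893800))/(1+23/400) = 211/250 ≈ 0.844000
step 7 [7y] swap r/1=2047/63139: DF=(1 − 2047/63139·(0.991600+0.954600+0.927400+0.907200+0.893800+0.844000))/(1+2047/63139) = 7953/10000 ≈ 0.795300
step 8 [8y] zero: DF = P = 7911/10000 ≈ 0.791100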